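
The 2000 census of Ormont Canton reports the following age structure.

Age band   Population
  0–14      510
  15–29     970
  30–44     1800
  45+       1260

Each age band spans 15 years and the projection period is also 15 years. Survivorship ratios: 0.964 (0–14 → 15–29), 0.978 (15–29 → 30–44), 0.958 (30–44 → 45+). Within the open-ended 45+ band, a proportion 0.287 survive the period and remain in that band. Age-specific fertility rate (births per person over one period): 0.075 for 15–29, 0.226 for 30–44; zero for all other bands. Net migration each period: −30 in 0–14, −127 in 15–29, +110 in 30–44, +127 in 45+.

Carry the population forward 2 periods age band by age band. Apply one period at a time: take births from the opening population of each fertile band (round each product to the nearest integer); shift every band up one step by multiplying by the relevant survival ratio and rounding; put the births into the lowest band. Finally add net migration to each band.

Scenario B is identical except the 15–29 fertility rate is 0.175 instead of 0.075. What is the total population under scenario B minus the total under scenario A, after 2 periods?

130

Numbering the groups 1..4 from youngest to oldest:
[period 1]
Births: 970 × 0.075 = 73  |  1800 × 0.226 = 407 → total 480
Group 2: 510 × 0.964 = 492
Group 3: 970 × 0.978 = 949
Group 4: 1800 × 0.958 + 1260 × 0.287 = 1724 + 362 = 2086
Net migration: Group 1 − 30 → 450; Group 2 − 127 → 365; Group 3 + 110 → 1059; Group 4 + 127 → 2213
→ [450, 365, 1059, 2213]
[period 2]
Births: 365 × 0.075 = 27  |  1059 × 0.226 = 239 → total 266
Group 2: 450 × 0.964 = 434
Group 3: 365 × 0.978 = 357
Group 4: 1059 × 0.958 + 2213 × 0.287 = 1015 + 635 = 1650
Net migration: Group 1 − 30 → 236; Group 2 − 127 → 307; Group 3 + 110 → 467; Group 4 + 127 → 1777
→ [236, 307, 467, 1777]
Scenario A total after 2 periods: 2787
Scenario B projection —
[period 1]
Births: 970 × 0.175 = 170  |  1800 × 0.226 = 407 → total 577
Group 2: 510 × 0.964 = 492
Group 3: 970 × 0.978 = 949
Group 4: 1800 × 0.958 + 1260 × 0.287 = 1724 + 362 = 2086
Net migration: Group 1 − 30 → 547; Group 2 − 127 → 365; Group 3 + 110 → 1059; Group 4 + 127 → 2213
→ [547, 365, 1059, 2213]
[period 2]
Births: 365 × 0.175 = 64  |  1059 × 0.226 = 239 → total 303
Group 2: 547 × 0.964 = 527
Group 3: 365 × 0.978 = 357
Group 4: 1059 × 0.958 + 2213 × 0.287 = 1015 + 635 = 1650
Net migration: Group 1 − 30 → 273; Group 2 − 127 → 400; Group 3 + 110 → 467; Group 4 + 127 → 1777
→ [273, 400, 467, 1777]
Scenario B total after 2 periods: 2917
Difference B − A = 2917 − 2787 = 130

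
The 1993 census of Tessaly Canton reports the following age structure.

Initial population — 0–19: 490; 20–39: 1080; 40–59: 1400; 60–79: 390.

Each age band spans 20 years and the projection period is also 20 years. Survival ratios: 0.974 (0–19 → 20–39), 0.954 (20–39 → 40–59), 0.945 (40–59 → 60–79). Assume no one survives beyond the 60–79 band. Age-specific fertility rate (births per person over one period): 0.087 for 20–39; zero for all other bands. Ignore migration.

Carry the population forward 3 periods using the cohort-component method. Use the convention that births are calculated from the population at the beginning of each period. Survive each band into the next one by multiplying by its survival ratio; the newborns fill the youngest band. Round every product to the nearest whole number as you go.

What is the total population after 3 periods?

After projecting period 1:
Births: 1080 × 0.087 = 94
20–39: 490 × 0.974 = 477
40–59: 1080 × 0.954 = 1030
60–79: 1400 × 0.945 = 1323
Population now: 0–19=94, 20–39=477, 40–59=1030, 60–79=1323
After projecting period 2:
Births: 477 × 0.087 = 41
20–39: 94 × 0.974 = 92
40–59: 477 × 0.954 = 455
60–79: 1030 × 0.945 = 973
Population now: 0–19=41, 20–39=92, 40–59=455, 60–79=973
After projecting period 3:
Births: 92 × 0.087 = 8
20–39: 41 × 0.974 = 40
40–59: 92 × 0.954 = 88
60–79: 455 × 0.945 = 430
Population now: 0–19=8, 20–39=40, 40–59=88, 60–79=430
Total after period 3: 8 + 40 + 88 + 430 = 566

566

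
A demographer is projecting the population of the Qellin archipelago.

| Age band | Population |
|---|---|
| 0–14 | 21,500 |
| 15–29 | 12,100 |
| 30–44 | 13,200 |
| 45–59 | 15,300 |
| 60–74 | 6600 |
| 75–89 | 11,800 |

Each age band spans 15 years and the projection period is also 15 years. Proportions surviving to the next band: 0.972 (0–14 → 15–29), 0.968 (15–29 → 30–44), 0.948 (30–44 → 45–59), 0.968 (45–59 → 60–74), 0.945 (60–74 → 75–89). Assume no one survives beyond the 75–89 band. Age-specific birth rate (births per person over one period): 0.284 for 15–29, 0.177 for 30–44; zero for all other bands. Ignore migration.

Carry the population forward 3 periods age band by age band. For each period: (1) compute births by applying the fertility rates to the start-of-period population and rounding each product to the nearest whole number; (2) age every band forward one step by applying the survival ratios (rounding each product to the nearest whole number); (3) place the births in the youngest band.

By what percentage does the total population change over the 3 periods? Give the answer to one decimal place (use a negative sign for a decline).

-25.8

Let band 1 be 0–14 through band 6 = 75–89.
After projecting period 1:
Births: 12100 × 0.284 = 3436, 13200 × 0.177 = 2336 ⇒ total 5772
Band 2: 21500 × 0.972 = 20898
Band 3: 12100 × 0.968 = 11713
Band 4: 13200 × 0.948 = 12514
Band 5: 15300 × 0.968 = 14810
Band 6: 6600 × 0.945 = 6237
Population now: 0–14=5772, 15–29=20898, 30–44=11713, 45–59=12514, 60–74=14810, 75–89=6237
After projecting period 2:
Births: 20898 × 0.284 = 5935, 11713 × 0.177 = 2073 ⇒ total 8008
Band 2: 5772 × 0.972 = 5610
Band 3: 20898 × 0.968 = 20229
Band 4: 11713 × 0.948 = 11104
Band 5: 12514 × 0.968 = 12114
Band 6: 14810 × 0.945 = 13995
Population now: 0–14=8008, 15–29=5610, 30–44=20229, 45–59=11104, 60–74=12114, 75–89=13995
After projecting period 3:
Births: 5610 × 0.284 = 1593, 20229 × 0.177 = 3581 ⇒ total 5174
Band 2: 8008 × 0.972 = 7784
Band 3: 5610 × 0.968 = 5430
Band 4: 20229 × 0.948 = 19177
Band 5: 11104 × 0.968 = 10749
Band 6: 12114 × 0.945 = 11448
Population now: 0–14=5174, 15–29=7784, 30–44=5430, 45–59=19177, 60–74=10749, 75–89=11448
Total: 80500 → 59762; change = -20738; percentage change = -25.8%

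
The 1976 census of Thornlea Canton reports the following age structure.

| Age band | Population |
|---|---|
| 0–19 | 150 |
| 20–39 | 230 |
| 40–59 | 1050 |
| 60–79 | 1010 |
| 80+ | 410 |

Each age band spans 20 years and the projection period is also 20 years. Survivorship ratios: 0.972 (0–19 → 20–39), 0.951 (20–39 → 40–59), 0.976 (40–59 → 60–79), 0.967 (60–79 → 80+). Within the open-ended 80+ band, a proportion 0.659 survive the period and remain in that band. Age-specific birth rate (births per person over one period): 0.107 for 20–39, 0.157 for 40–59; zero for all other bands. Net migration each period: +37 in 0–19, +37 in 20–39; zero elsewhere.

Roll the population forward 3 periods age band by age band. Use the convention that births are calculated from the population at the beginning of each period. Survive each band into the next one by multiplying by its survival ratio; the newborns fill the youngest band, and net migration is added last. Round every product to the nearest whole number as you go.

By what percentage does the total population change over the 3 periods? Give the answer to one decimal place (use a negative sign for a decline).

-28.6

Call the bands 1 to 5, youngest first.
[period 1]
Births: 230 × 0.107 = 25, 1050 × 0.157 = 165 ⇒ total 190
Band 2: 150 × 0.972 = 146
Band 3: 230 × 0.951 = 219
Band 4: 1050 × 0.976 = 1025
Band 5: 1010 × 0.967 + 410 × 0.659 = 977 + 270 = 1247
Net migration: Band 1 + 37 → 227; Band 2 + 37 → 183
End of period: [227, 183, 219, 1025, 1247]
[period 2]
Births: 183 × 0.107 = 20, 219 × 0.157 = 34 ⇒ total 54
Band 2: 227 × 0.972 = 221
Band 3: 183 × 0.951 = 174
Band 4: 219 × 0.976 = 214
Band 5: 1025 × 0.967 + 1247 × 0.659 = 991 + 822 = 1813
Net migration: Band 1 + 37 → 91; Band 2 + 37 → 258
End of period: [91, 258, 174, 214, 1813]
[period 3]
Births: 258 × 0.107 = 28, 174 × 0.157 = 27 ⇒ total 55
Band 2: 91 × 0.972 = 88
Band 3: 258 × 0.951 = 245
Band 4: 174 × 0.976 = 170
Band 5: 214 × 0.967 + 1813 × 0.659 = 207 + 1195 = 1402
Net migration: Band 1 + 37 → 92; Band 2 + 37 → 125
End of period: [92, 125, 245, 170, 1402]
Total: 2850 → 2034; change = -816; percentage change = -28.6%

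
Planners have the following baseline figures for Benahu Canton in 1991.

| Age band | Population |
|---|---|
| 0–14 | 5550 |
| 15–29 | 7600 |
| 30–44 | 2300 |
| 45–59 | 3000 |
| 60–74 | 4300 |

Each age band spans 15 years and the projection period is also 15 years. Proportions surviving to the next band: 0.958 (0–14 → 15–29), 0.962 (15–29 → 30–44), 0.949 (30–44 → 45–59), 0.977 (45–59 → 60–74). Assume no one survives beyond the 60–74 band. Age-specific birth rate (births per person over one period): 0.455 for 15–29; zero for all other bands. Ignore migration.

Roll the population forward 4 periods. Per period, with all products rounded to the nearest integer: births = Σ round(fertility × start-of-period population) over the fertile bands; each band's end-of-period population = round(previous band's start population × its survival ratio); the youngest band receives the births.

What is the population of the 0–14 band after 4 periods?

Period 1:
Births: 7600 × 0.455 = 3458
15–29: 5550 × 0.958 = 5317
30–44: 7600 × 0.962 = 7311
45–59: 2300 × 0.949 = 2183
60–74: 3000 × 0.977 = 2931
Population now: 0–14=3458, 15–29=5317, 30–44=7311, 45–59=2183, 60–74=2931
Period 2:
Births: 5317 × 0.455 = 2419
15–29: 3458 × 0.958 = 3313
30–44: 5317 × 0.962 = 5115
45–59: 7311 × 0.949 = 6938
60–74: 2183 × 0.977 = 2133
Population now: 0–14=2419, 15–29=3313, 30–44=5115, 45–59=6938, 60–74=2133
Period 3:
Births: 3313 × 0.455 = 1507
15–29: 2419 × 0.958 = 2317
30–44: 3313 × 0.962 = 3187
45–59: 5115 × 0.949 = 4854
60–74: 6938 × 0.977 = 6778
Population now: 0–14=1507, 15–29=2317, 30–44=3187, 45–59=4854, 60–74=6778
Period 4:
Births: 2317 × 0.455 = 1054
15–29: 1507 × 0.958 = 1444
30–44: 2317 × 0.962 = 2229
45–59: 3187 × 0.949 = 3024
60–74: 4854 × 0.977 = 4742
Population now: 0–14=1054, 15–29=1444, 30–44=2229, 45–59=3024, 60–74=4742

1054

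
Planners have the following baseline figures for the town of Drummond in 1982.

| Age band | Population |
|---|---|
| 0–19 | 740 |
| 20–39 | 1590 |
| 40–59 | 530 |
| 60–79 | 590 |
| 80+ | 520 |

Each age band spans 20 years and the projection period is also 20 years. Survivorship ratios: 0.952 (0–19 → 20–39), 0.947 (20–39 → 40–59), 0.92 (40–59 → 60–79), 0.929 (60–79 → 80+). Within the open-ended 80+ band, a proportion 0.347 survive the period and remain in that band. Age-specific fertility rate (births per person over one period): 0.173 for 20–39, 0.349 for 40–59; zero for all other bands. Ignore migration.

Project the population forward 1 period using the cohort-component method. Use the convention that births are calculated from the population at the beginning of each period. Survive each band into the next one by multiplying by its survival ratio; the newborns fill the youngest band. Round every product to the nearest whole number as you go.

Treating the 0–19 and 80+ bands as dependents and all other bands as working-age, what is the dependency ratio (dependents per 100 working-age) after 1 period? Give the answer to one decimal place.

44.0

[period 1]
Births: 1590 × 0.173 = 275  |  530 × 0.349 = 185 → 460
20–39: 740 × 0.952 = 704
40–59: 1590 × 0.947 = 1506
60–79: 530 × 0.92 = 488
80+: 590 × 0.929 + 520 × 0.347 = 548 + 180 = 728
Population now: 0–19=460, 20–39=704, 40–59=1506, 60–79=488, 80+=728
Dependents (band 0–19 + band 80+) = 460 + 728 = 1188; working-age = 2698; ratio = 1188/2698 × 100 = 44.0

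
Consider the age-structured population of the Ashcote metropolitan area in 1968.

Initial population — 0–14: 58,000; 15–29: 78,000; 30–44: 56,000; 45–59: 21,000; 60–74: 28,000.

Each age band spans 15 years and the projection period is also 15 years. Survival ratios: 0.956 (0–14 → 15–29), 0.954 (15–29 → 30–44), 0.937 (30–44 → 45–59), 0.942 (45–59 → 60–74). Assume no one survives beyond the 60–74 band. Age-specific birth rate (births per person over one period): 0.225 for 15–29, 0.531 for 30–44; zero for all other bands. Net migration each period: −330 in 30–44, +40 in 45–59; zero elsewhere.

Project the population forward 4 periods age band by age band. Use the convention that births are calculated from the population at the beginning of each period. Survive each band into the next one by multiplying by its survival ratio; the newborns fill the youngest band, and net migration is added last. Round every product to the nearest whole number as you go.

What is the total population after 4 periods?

203779

[period 1]
Births: 78000 * 0.225 = 17550  |  56000 * 0.531 = 29736 ⇒ total 47286
15–29: 58000 * 0.956 = 55448
30–44: 78000 * 0.954 = 74412
45–59: 56000 * 0.937 = 52472
60–74: 21000 * 0.942 = 19782
Net migration: 30–44 − 330 → 74082; 45–59 + 40 → 52512
Population now: 0–14=47286, 15–29=55448, 30–44=74082, 45–59=52512, 60–74=19782
[period 2]
Births: 55448 * 0.225 = 12476  |  74082 * 0.531 = 39338 ⇒ total 51814
15–29: 47286 * 0.956 = 45205
30–44: 55448 * 0.954 = 52897
45–59: 74082 * 0.937 = 69415
60–74: 52512 * 0.942 = 49466
Net migration: 30–44 − 330 → 52567; 45–59 + 40 → 69455
Population now: 0–14=51814, 15–29=45205, 30–44=52567, 45–59=69455, 60–74=49466
[period 3]
Births: 45205 * 0.225 = 10171  |  52567 * 0.531 = 27913 ⇒ total 38084
15–29: 51814 * 0.956 = 49534
30–44: 45205 * 0.954 = 43126
45–59: 52567 * 0.937 = 49255
60–74: 69455 * 0.942 = 65427
Net migration: 30–44 − 330 → 42796; 45–59 + 40 → 49295
Population now: 0–14=38084, 15–29=49534, 30–44=42796, 45–59=49295, 60–74=65427
[period 4]
Births: 49534 * 0.225 = 11145  |  42796 * 0.531 = 22725 ⇒ total 33870
15–29: 38084 * 0.956 = 36408
30–44: 49534 * 0.954 = 47255
45–59: 42796 * 0.937 = 40100
60–74: 49295 * 0.942 = 46436
Net migration: 30–44 − 330 → 46925; 45–59 + 40 → 40140
Population now: 0–14=33870, 15–29=36408, 30–44=46925, 45–59=40140, 60–74=46436
Total after period 4: 33870 + 36408 + 46925 + 40140 + 46436 = 203779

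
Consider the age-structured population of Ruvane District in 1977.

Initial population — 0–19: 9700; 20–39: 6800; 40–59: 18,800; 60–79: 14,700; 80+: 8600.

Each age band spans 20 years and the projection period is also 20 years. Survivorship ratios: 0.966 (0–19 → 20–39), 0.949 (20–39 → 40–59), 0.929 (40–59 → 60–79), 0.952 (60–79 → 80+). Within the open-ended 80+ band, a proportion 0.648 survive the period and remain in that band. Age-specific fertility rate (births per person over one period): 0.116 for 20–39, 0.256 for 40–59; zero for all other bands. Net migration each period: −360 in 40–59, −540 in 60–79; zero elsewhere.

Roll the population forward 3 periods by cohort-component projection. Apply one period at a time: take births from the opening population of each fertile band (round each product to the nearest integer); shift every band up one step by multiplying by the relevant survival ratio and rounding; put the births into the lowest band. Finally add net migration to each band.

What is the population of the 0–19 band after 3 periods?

Period 1.
Births: 6800 * 0.116 = 789  |  18800 * 0.256 = 4813 — total 5602
20–39: 9700 * 0.966 = 9370
40–59: 6800 * 0.949 = 6453
60–79: 18800 * 0.929 = 17465
80+: 14700 * 0.952 + 8600 * 0.648 = 13994 + 5573 = 19567
Net migration: 40–59 − 360 → 6093; 60–79 − 540 → 16925
Population now: 0–19=5602, 20–39=9370, 40–59=6093, 60–79=16925, 80+=19567
Period 2.
Births: 9370 * 0.116 = 1087  |  6093 * 0.256 = 1560 — total 2647
20–39: 5602 * 0.966 = 5412
40–59: 9370 * 0.949 = 8892
60–79: 6093 * 0.929 = 5660
80+: 16925 * 0.952 + 19567 * 0.648 = 16113 + 12679 = 28792
Net migration: 40–59 − 360 → 8532; 60–79 − 540 → 5120
Population now: 0–19=2647, 20–39=5412, 40–59=8532, 60–79=5120, 80+=28792
Period 3.
Births: 5412 * 0.116 = 628  |  8532 * 0.256 = 2184 — total 2812
20–39: 2647 * 0.966 = 2557
40–59: 5412 * 0.949 = 5136
60–79: 8532 * 0.929 = 7926
80+: 5120 * 0.952 + 28792 * 0.648 = 4874 + 18657 = 23531
Net migration: 40–59 − 360 → 4776; 60–79 − 540 → 7386
Population now: 0–19=2812, 20–39=2557, 40–59=4776, 60–79=7386, 80+=23531

2812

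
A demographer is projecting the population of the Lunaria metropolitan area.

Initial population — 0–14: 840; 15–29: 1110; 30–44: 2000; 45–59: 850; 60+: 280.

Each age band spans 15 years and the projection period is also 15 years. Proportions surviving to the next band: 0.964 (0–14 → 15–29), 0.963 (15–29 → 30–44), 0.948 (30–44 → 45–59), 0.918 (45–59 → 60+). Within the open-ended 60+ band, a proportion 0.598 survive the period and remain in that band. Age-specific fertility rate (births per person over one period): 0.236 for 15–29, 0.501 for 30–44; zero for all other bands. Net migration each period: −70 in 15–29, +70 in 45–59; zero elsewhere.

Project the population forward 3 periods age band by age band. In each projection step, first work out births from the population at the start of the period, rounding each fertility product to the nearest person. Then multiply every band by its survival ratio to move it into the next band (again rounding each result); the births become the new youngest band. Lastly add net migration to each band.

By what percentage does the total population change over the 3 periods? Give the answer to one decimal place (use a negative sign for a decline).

[period 1]
Births: 1110 × 0.236 = 262, 2000 × 0.501 = 1002 ⇒ total 1264
15–29: 840 × 0.964 = 810
30–44: 1110 × 0.963 = 1069
45–59: 2000 × 0.948 = 1896
60+: 850 × 0.918 + 280 × 0.598 = 780 + 167 = 947
Net migration: 15–29 − 70 → 740; 45–59 + 70 → 1966
Giving 1264 / 740 / 1069 / 1966 / 947.
[period 2]
Births: 740 × 0.236 = 175, 1069 × 0.501 = 536 ⇒ total 711
15–29: 1264 × 0.964 = 1218
30–44: 740 × 0.963 = 713
45–59: 1069 × 0.948 = 1013
60+: 1966 × 0.918 + 947 × 0.598 = 1805 + 566 = 2371
Net migration: 15–29 − 70 → 1148; 45–59 + 70 → 1083
Giving 711 / 1148 / 713 / 1083 / 2371.
[period 3]
Births: 1148 × 0.236 = 271, 713 × 0.501 = 357 ⇒ total 628
15–29: 711 × 0.964 = 685
30–44: 1148 × 0.963 = 1106
45–59: 713 × 0.948 = 676
60+: 1083 × 0.918 + 2371 × 0.598 = 994 + 1418 = 2412
Net migration: 15–29 − 70 → 615; 45–59 + 70 → 746
Giving 628 / 615 / 1106 / 746 / 2412.
Total: 5080 → 5507; change = 427; percentage change = 8.4%

8.4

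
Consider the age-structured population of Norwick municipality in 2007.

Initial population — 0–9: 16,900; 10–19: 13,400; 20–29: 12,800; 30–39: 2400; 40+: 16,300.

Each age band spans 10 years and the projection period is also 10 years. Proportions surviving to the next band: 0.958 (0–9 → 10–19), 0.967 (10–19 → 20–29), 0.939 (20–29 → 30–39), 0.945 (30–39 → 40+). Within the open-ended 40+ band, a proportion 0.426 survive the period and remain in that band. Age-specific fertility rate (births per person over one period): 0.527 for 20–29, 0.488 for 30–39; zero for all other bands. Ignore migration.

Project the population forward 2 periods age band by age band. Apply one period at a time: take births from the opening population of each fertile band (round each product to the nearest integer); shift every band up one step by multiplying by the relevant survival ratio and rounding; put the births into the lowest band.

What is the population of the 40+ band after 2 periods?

Call the groups 1 to 5, youngest first.
After projecting period 1:
Births: 12800 × 0.527 = 6746 ; 2400 × 0.488 = 1171 → 7917
Group 2: 16900 × 0.958 = 16190
Group 3: 13400 × 0.967 = 12958
Group 4: 12800 × 0.939 = 12019
Group 5: 2400 × 0.945 + 16300 × 0.426 = 2268 + 6944 = 9212
→ [7917, 16190, 12958, 12019, 9212]
After projecting period 2:
Births: 12958 × 0.527 = 6829 ; 12019 × 0.488 = 5865 → 12694
Group 2: 7917 × 0.958 = 7584
Group 3: 16190 × 0.967 = 15656
Group 4: 12958 × 0.939 = 12168
Group 5: 12019 × 0.945 + 9212 × 0.426 = 11358 + 3924 = 15282
→ [12694, 7584, 15656, 12168, 15282]

15282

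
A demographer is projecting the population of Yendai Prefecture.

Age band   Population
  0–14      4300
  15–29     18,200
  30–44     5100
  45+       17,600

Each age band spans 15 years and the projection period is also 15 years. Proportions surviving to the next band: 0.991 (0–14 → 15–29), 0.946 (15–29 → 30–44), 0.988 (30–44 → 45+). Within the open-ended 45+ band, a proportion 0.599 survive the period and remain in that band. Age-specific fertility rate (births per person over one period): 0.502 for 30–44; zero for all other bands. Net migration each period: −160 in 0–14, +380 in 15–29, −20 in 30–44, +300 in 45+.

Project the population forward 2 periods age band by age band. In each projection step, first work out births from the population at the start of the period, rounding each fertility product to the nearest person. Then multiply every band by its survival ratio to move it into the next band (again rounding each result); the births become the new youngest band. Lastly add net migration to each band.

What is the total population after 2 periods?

After projecting period 1:
Births: 5100 × 0.502 = 2560
15–29: 4300 × 0.991 = 4261
30–44: 18200 × 0.946 = 17217
45+: 5100 × 0.988 + 17600 × 0.599 = 5039 + 10542 = 15581
Net migration: 0–14 − 160 → 2400; 15–29 + 380 → 4641; 30–44 − 20 → 17197; 45+ + 300 → 15881
End of period: [2400, 4641, 17197, 15881]
After projecting period 2:
Births: 17197 × 0.502 = 8633
15–29: 2400 × 0.991 = 2378
30–44: 4641 × 0.946 = 4390
45+: 17197 × 0.988 + 15881 × 0.599 = 16991 + 9513 = 26504
Net migration: 0–14 − 160 → 8473; 15–29 + 380 → 2758; 30–44 − 20 → 4370; 45+ + 300 → 26804
End of period: [8473, 2758, 4370, 26804]
Total after period 2: 8473 + 2758 + 4370 + 26804 = 42405

42405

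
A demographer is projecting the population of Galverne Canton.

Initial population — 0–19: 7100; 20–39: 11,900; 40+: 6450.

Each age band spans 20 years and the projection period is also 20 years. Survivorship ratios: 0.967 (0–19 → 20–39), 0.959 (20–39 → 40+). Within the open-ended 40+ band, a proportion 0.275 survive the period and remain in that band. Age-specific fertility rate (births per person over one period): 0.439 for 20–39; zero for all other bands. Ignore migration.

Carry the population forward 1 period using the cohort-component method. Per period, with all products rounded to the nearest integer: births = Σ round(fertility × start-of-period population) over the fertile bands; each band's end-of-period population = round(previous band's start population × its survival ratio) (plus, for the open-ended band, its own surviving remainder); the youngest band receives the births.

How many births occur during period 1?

Numbering the bands 1..3 from youngest to oldest:
— Period 1 —
Births: 11900 × 0.439 = 5224
Band 2: 7100 × 0.967 = 6866
Band 3: 11900 × 0.959 + 6450 × 0.275 = 11412 + 1774 = 13186
Population now: 0–19=5224, 20–39=6866, 40+=13186

5224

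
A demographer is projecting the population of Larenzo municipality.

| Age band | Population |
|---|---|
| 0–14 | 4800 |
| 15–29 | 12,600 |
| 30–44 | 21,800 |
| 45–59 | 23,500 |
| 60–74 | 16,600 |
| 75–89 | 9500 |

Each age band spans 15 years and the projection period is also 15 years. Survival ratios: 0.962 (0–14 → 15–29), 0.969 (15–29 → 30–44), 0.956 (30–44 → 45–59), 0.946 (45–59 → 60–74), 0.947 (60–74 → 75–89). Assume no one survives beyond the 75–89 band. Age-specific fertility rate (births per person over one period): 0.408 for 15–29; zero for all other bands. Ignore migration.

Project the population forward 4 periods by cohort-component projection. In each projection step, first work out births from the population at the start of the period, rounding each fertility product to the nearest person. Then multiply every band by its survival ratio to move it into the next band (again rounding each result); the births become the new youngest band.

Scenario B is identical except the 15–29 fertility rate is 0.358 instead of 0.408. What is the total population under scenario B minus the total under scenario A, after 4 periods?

-1393

(Bands numbered youngest = 1 to oldest = 6.)
After projecting period 1:
Births: 12600 × 0.408 = 5141
Band 2: 4800 × 0.962 = 4618
Band 3: 12600 × 0.969 = 12209
Band 4: 21800 × 0.956 = 20841
Band 5: 23500 × 0.946 = 22231
Band 6: 16600 × 0.947 = 15720
End of period: [5141, 4618, 12209, 20841, 22231, 15720]
After projecting period 2:
Births: 4618 × 0.408 = 1884
Band 2: 5141 × 0.962 = 4946
Band 3: 4618 × 0.969 = 4475
Band 4: 12209 × 0.956 = 11672
Band 5: 20841 × 0.946 = 19716
Band 6: 22231 × 0.947 = 21053
End of period: [1884, 4946, 4475, 11672, 19716, 21053]
After projecting period 3:
Births: 4946 × 0.408 = 2018
Band 2: 1884 × 0.962 = 1812
Band 3: 4946 × 0.969 = 4793
Band 4: 4475 × 0.956 = 4278
Band 5: 11672 × 0.946 = 11042
Band 6: 19716 × 0.947 = 18671
End of period: [2018, 1812, 4793, 4278, 11042, 18671]
After projecting period 4:
Births: 1812 × 0.408 = 739
Band 2: 2018 × 0.962 = 1941
Band 3: 1812 × 0.969 = 1756
Band 4: 4793 × 0.956 = 4582
Band 5: 4278 × 0.946 = 4047
Band 6: 11042 × 0.947 = 10457
End of period: [739, 1941, 1756, 4582, 4047, 10457]
Scenario A total after 4 periods: 23522
Scenario B projection —
After projecting period 1:
Births: 12600 × 0.358 = 4511
Band 2: 4800 × 0.962 = 4618
Band 3: 12600 × 0.969 = 12209
Band 4: 21800 × 0.956 = 20841
Band 5: 23500 × 0.946 = 22231
Band 6: 16600 × 0.947 = 15720
End of period: [4511, 4618, 12209, 20841, 22231, 15720]
After projecting period 2:
Births: 4618 × 0.358 = 1653
Band 2: 4511 × 0.962 = 4340
Band 3: 4618 × 0.969 = 4475
Band 4: 12209 × 0.956 = 11672
Band 5: 20841 × 0.946 = 19716
Band 6: 22231 × 0.947 = 21053
End of period: [1653, 4340, 4475, 11672, 19716, 21053]
After projecting period 3:
Births: 4340 × 0.358 = 1554
Band 2: 1653 × 0.962 = 1590
Band 3: 4340 × 0.969 = 4205
Band 4: 4475 × 0.956 = 4278
Band 5: 11672 × 0.946 = 11042
Band 6: 19716 × 0.947 = 18671
End of period: [1554, 1590, 4205, 4278, 11042, 18671]
After projecting period 4:
Births: 1590 × 0.358 = 569
Band 2: 1554 × 0.962 = 1495
Band 3: 1590 × 0.969 = 1541
Band 4: 4205 × 0.956 = 4020
Band 5: 4278 × 0.946 = 4047
Band 6: 11042 × 0.947 = 10457
End of period: [569, 1495, 1541, 4020, 4047, 10457]
Scenario B total after 4 periods: 22129
Difference B − A = 22129 − 23522 = -1393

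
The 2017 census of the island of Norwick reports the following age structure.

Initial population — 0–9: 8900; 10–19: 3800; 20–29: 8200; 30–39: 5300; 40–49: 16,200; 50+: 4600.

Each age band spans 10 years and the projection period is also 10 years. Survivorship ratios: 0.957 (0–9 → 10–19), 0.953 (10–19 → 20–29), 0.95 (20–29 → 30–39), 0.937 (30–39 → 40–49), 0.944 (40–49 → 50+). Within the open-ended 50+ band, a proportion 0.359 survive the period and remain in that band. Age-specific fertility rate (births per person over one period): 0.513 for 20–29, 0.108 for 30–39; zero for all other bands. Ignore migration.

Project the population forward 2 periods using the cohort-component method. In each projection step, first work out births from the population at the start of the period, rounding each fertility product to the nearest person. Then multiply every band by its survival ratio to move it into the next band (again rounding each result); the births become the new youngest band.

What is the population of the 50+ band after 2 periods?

Numbering the groups 1..6 from youngest to oldest:
After projecting period 1:
Births: 8200 × 0.513 = 4207, 5300 × 0.108 = 572 — total 4779
Group 2: 8900 × 0.957 = 8517
Group 3: 3800 × 0.953 = 3621
Group 4: 8200 × 0.95 = 7790
Group 5: 5300 × 0.937 = 4966
Group 6: 16200 × 0.944 + 4600 × 0.359 = 15293 + 1651 = 16944
→ [4779, 8517, 3621, 7790, 4966, 16944]
After projecting period 2:
Births: 3621 × 0.513 = 1858, 7790 × 0.108 = 841 — total 2699
Group 2: 4779 × 0.957 = 4574
Group 3: 8517 × 0.953 = 8117
Group 4: 3621 × 0.95 = 3440
Group 5: 7790 × 0.937 = 7299
Group 6: 4966 × 0.944 + 16944 × 0.359 = 4688 + 6083 = 10771
→ [2699, 4574, 8117, 3440, 7299, 10771]

10771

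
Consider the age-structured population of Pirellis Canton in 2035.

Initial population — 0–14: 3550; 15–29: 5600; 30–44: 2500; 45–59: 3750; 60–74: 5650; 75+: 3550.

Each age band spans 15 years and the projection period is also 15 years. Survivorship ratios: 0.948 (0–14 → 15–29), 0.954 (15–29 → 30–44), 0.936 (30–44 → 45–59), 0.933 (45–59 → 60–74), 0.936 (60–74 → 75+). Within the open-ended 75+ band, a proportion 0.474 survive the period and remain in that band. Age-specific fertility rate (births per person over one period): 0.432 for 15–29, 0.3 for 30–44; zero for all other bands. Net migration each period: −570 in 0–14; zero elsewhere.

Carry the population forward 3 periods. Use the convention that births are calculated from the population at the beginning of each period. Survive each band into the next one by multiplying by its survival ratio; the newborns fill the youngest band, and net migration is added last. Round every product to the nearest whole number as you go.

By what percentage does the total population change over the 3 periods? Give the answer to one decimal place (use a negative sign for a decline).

— Period 1 —
Births: 5600 * 0.432 = 2419  |  2500 * 0.3 = 750 ⇒ total 3169
15–29: 3550 * 0.948 = 3365
30–44: 5600 * 0.954 = 5342
45–59: 2500 * 0.936 = 2340
60–74: 3750 * 0.933 = 3499
75+: 5650 * 0.936 + 3550 * 0.474 = 5288 + 1683 = 6971
Net migration: 0–14 − 570 → 2599
→ [2599, 3365, 5342, 2340, 3499, 6971]
— Period 2 —
Births: 3365 * 0.432 = 1454  |  5342 * 0.3 = 1603 ⇒ total 3057
15–29: 2599 * 0.948 = 2464
30–44: 3365 * 0.954 = 3210
45–59: 5342 * 0.936 = 5000
60–74: 2340 * 0.933 = 2183
75+: 3499 * 0.936 + 6971 * 0.474 = 3275 + 3304 = 6579
Net migration: 0–14 − 570 → 2487
→ [2487, 2464, 3210, 5000, 2183, 6579]
— Period 3 —
Births: 2464 * 0.432 = 1064  |  3210 * 0.3 = 963 ⇒ total 2027
15–29: 2487 * 0.948 = 2358
30–44: 2464 * 0.954 = 2351
45–59: 3210 * 0.936 = 3005
60–74: 5000 * 0.933 = 4665
75+: 2183 * 0.936 + 6579 * 0.474 = 2043 + 3118 = 5161
Net migration: 0–14 − 570 → 1457
→ [1457, 2358, 2351, 3005, 4665, 5161]
Total: 24600 → 18997; change = -5603; percentage change = -22.8%

-22.8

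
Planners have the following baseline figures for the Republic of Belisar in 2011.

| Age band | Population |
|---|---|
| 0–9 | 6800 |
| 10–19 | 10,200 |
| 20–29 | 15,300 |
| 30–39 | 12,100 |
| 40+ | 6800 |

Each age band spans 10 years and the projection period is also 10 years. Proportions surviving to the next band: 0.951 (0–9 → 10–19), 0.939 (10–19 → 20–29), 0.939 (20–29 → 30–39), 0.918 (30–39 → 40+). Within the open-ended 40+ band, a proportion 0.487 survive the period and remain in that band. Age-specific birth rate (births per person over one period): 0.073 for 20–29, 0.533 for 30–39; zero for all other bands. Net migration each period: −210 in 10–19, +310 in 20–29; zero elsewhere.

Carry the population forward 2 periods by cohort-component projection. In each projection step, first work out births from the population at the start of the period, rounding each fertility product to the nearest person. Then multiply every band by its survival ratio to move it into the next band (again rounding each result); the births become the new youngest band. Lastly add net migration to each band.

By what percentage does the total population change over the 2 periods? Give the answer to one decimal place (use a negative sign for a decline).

-0.3

Numbering the bands 1..5 from youngest to oldest:
Period 1:
Births: 15300 × 0.073 = 1117 ; 12100 × 0.533 = 6449 → 7566
Band 2: 6800 × 0.951 = 6467
Band 3: 10200 × 0.939 = 9578
Band 4: 15300 × 0.939 = 14367
Band 5: 12100 × 0.918 + 6800 × 0.487 = 11108 + 3312 = 14420
Net migration: Band 2 − 210 → 6257; Band 3 + 310 → 9888
Population now: 0–9=7566, 10–19=6257, 20–29=9888, 30–39=14367, 40+=14420
Period 2:
Births: 9888 × 0.073 = 722 ; 14367 × 0.533 = 7658 → 8380
Band 2: 7566 × 0.951 = 7195
Band 3: 6257 × 0.939 = 5875
Band 4: 9888 × 0.939 = 9285
Band 5: 14367 × 0.918 + 14420 × 0.487 = 13189 + 7023 = 20212
Net migration: Band 2 − 210 → 6985; Band 3 + 310 → 6185
Population now: 0–9=8380, 10–19=6985, 20–29=6185, 30–39=9285, 40+=20212
Total: 51200 → 51047; change = -153; percentage change = -0.3%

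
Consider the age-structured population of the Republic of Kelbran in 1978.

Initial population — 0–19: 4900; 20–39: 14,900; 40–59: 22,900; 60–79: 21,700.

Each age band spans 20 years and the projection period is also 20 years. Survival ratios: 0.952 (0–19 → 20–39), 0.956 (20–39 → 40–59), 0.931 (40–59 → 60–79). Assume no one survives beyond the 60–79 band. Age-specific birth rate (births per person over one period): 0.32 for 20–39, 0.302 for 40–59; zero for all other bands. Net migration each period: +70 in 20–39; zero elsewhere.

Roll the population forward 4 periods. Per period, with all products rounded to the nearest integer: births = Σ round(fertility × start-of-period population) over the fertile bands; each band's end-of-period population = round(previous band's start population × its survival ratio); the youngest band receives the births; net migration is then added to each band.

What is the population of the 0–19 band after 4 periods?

5027

Period 1.
Births: 14900 * 0.32 = 4768  |  22900 * 0.302 = 6916 → 11684
20–39: 4900 * 0.952 = 4665
40–59: 14900 * 0.956 = 14244
60–79: 22900 * 0.931 = 21320
Net migration: 20–39 + 70 → 4735
Population now: 0–19=11684, 20–39=4735, 40–59=14244, 60–79=21320
Period 2.
Births: 4735 * 0.32 = 1515  |  14244 * 0.302 = 4302 → 5817
20–39: 11684 * 0.952 = 11123
40–59: 4735 * 0.956 = 4527
60–79: 14244 * 0.931 = 13261
Net migration: 20–39 + 70 → 11193
Population now: 0–19=5817, 20–39=11193, 40–59=4527, 60–79=13261
Period 3.
Births: 11193 * 0.32 = 3582  |  4527 * 0.302 = 1367 → 4949
20–39: 5817 * 0.952 = 5538
40–59: 11193 * 0.956 = 10701
60–79: 4527 * 0.931 = 4215
Net migration: 20–39 + 70 → 5608
Population now: 0–19=4949, 20–39=5608, 40–59=10701, 60–79=4215
Period 4.
Births: 5608 * 0.32 = 1795  |  10701 * 0.302 = 3232 → 5027
20–39: 4949 * 0.952 = 4711
40–59: 5608 * 0.956 = 5361
60–79: 10701 * 0.931 = 9963
Net migration: 20–39 + 70 → 4781
Population now: 0–19=5027, 20–39=4781, 40–59=5361, 60–79=9963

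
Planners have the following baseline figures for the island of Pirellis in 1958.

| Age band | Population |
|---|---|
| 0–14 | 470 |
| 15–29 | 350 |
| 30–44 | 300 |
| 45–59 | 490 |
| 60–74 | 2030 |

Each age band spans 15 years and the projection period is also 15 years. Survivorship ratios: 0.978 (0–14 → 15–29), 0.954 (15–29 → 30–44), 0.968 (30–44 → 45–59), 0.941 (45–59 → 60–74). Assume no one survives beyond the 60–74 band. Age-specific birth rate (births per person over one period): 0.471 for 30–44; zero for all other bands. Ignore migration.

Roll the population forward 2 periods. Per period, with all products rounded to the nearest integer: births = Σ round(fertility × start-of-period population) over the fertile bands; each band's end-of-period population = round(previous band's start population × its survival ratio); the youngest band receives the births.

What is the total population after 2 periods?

Numbering the bands 1..5 from youngest to oldest:
Period 1:
Births: 300 × 0.471 = 141
Band 2: 470 × 0.978 = 460
Band 3: 350 × 0.954 = 334
Band 4: 300 × 0.968 = 290
Band 5: 490 × 0.941 = 461
Population now: 0–14=141, 15–29=460, 30–44=334, 45–59=290, 60–74=461
Period 2:
Births: 334 × 0.471 = 157
Band 2: 141 × 0.978 = 138
Band 3: 460 × 0.954 = 439
Band 4: 334 × 0.968 = 323
Band 5: 290 × 0.941 = 273
Population now: 0–14=157, 15–29=138, 30–44=439, 45–59=323, 60–74=273
Total after period 2: 157 + 138 + 439 + 323 + 273 = 1330

1330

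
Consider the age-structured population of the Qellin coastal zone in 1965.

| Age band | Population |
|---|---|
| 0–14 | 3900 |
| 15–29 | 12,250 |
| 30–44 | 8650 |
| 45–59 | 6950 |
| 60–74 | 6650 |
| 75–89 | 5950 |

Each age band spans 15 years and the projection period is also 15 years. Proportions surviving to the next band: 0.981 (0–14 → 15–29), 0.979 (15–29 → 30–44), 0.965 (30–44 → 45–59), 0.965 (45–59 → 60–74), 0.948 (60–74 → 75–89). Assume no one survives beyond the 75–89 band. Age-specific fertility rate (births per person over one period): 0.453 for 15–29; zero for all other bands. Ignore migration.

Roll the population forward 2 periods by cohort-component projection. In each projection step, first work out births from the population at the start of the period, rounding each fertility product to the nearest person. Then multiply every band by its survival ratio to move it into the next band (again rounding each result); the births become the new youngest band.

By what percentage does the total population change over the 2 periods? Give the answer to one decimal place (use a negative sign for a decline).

Period 1.
Births: 12250 × 0.453 = 5549
15–29: 3900 × 0.981 = 3826
30–44: 12250 × 0.979 = 11993
45–59: 8650 × 0.965 = 8347
60–74: 6950 × 0.965 = 6707
75–89: 6650 × 0.948 = 6304
Population now: 0–14=5549, 15–29=3826, 30–44=11993, 45–59=8347, 60–74=6707, 75–89=6304
Period 2.
Births: 3826 × 0.453 = 1733
15–29: 5549 × 0.981 = 5444
30–44: 3826 × 0.979 = 3746
45–59: 11993 × 0.965 = 11573
60–74: 8347 × 0.965 = 8055
75–89: 6707 × 0.948 = 6358
Population now: 0–14=1733, 15–29=5444, 30–44=3746, 45–59=11573, 60–74=8055, 75–89=6358
Total: 44350 → 36909; change = -7441; percentage change = -16.8%

-16.8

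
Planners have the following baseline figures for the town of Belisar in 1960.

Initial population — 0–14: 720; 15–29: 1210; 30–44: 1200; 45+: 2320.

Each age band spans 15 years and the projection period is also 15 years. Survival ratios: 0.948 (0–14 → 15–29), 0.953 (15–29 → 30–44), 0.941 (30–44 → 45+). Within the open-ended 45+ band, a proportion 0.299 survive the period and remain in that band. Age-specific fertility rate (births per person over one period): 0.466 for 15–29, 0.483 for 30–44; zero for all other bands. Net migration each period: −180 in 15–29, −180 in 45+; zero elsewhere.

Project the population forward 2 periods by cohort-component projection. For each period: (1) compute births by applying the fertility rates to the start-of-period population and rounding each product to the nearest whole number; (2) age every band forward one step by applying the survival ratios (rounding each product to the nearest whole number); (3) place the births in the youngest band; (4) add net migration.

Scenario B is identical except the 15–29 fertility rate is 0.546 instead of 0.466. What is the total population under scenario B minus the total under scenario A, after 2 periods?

(Groups numbered youngest = 1 to oldest = 4.)
After projecting period 1:
Births: 1210 × 0.466 = 564, 1200 × 0.483 = 580 → total 1144
Group 2: 720 × 0.948 = 683
Group 3: 1210 × 0.953 = 1153
Group 4: 1200 × 0.941 + 2320 × 0.299 = 1129 + 694 = 1823
Net migration: Group 2 − 180 → 503; Group 4 − 180 → 1643
Giving 1144 / 503 / 1153 / 1643.
After projecting period 2:
Births: 503 × 0.466 = 234, 1153 × 0.483 = 557 → total 791
Group 2: 1144 × 0.948 = 1085
Group 3: 503 × 0.953 = 479
Group 4: 1153 × 0.941 + 1643 × 0.299 = 1085 + 491 = 1576
Net migration: Group 2 − 180 → 905; Group 4 − 180 → 1396
Giving 791 / 905 / 479 / 1396.
Scenario A total after 2 periods: 3571
Scenario B projection —
After projecting period 1:
Births: 1210 × 0.546 = 661, 1200 × 0.483 = 580 → total 1241
Group 2: 720 × 0.948 = 683
Group 3: 1210 × 0.953 = 1153
Group 4: 1200 × 0.941 + 2320 × 0.299 = 1129 + 694 = 1823
Net migration: Group 2 − 180 → 503; Group 4 − 180 → 1643
Giving 1241 / 503 / 1153 / 1643.
After projecting period 2:
Births: 503 × 0.546 = 275, 1153 × 0.483 = 557 → total 832
Group 2: 1241 × 0.948 = 1176
Group 3: 503 × 0.953 = 479
Group 4: 1153 × 0.941 + 1643 × 0.299 = 1085 + 491 = 1576
Net migration: Group 2 − 180 → 996; Group 4 − 180 → 1396
Giving 832 / 996 / 479 / 1396.
Scenario B total after 2 periods: 3703
Difference B − A = 3703 − 3571 = 132

132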